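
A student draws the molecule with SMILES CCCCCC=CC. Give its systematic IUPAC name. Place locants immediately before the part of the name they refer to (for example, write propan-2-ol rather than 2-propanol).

oct-2-ene

The longest carbon chain that includes the multiple bond has 8 carbons, so the parent hydride is octane.
A C=C double bond in the chain gives the infix -ene-.
Number the chain so that numbering from this end puts the double bond at C-2 rather than C-6.
With this numbering: the double bond between C-2 and C-3.
The name is oct-2-ene.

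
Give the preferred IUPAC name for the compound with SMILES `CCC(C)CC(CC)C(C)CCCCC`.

5-ethyl-3,6-dimethylundecane

The longest carbon chain is 11 atoms: the parent is undecane.
Number the chain so that the substituent locant set {3,5,6} is lower than {6,7,9} at the first point of difference.
With this numbering: an ethyl group at C-5; methyl groups at C-3 and C-6.
Prefixes are listed alphabetically: ethyl, methyl.
The name is 5-ethyl-3,6-dimethylundecane.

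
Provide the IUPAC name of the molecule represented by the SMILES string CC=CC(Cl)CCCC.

The longest chain bearing the multiple bond is 8 carbons long (octane).
A C=C double bond in the chain gives the infix -ene-.
The numbering direction is chosen so that numbering from this end puts the double bond at C-2 rather than C-6.
That gives the double bond between C-2 and C-3; a chloro group at C-4.
The name is 4-chlorooct-2-ene.

4-chlorooct-2-ene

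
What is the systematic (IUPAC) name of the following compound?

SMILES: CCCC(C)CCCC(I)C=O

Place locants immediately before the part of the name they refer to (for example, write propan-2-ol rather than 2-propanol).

Counting along the main chain through the –CHO group gives 9 carbons: the parent is nonane.
An aldehyde (terminal –CHO) is the principal characteristic group, giving the suffix -al.
Number the chain so that the aldehyde carbon is C-1 by definition.
This places an iodo group at C-2; a methyl group at C-6.
Substituent prefixes are cited in alphabetical order (multiplying prefixes like di-/tri- are ignored for ordering).
Putting it together: 2-iodo-6-methylnonanal.

2-iodo-6-methylnonanal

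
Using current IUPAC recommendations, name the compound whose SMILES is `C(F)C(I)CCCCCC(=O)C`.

The longest carbon chain that includes the carbonyl has 9 carbons, so the parent hydride is nonane.
The highest-priority functional group is a ketone (C=O on an internal carbon), so the name ends in -one.
Number the chain so that numbering from this end puts the carbonyl group at C-2 rather than C-8.
With this numbering: the carbonyl at C-2; a fluoro group at C-9; an iodo group at C-8.
The substituents are ordered alphabetically, ignoring any di-/tri- multipliers.
Putting it together: 9-fluoro-8-iodononan-2-one.

9-fluoro-8-iodononan-2-one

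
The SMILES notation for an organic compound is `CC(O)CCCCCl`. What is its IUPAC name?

6-chlorohexan-2-ol

The longest chain bearing the –OH group is 6 carbons long (hexane).
An alcohol (–OH) is the principal characteristic group, giving the suffix -ol.
Number the chain so that numbering from this end puts the hydroxyl group at C-2 rather than C-5.
This places the hydroxyl at C-2; a chloro group at C-6.
Putting it together: 6-chlorohexan-2-ol.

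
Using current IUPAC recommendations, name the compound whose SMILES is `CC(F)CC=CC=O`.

5-fluorohex-2-enal

Counting along the main chain through the –CHO group and the multiple bond gives 6 carbons: the parent is hexane.
The highest-priority functional group is an aldehyde (terminal –CHO), so the name ends in -al.
A C=C double bond in the chain gives the infix -ene-.
Choose the numbering such that the aldehyde carbon is C-1 by definition.
That gives the double bond between C-2 and C-3; a fluoro group at C-5.
The name is 5-fluorohex-2-enal.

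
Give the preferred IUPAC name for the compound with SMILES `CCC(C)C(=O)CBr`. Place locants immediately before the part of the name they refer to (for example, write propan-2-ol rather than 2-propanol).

1-bromo-3-methylpentan-2-one

The longest carbon chain that includes the carbonyl has 5 carbons, so the parent hydride is pentane.
A ketone (C=O on an internal carbon) is the principal characteristic group, giving the suffix -one.
Number the chain so that numbering from this end puts the carbonyl group at C-2 rather than C-4.
This places the carbonyl at C-2; a bromo group at C-1; a methyl group at C-3.
The substituents are ordered alphabetically, ignoring any di-/tri- multipliers.
The name is 1-bromo-3-methylpentan-2-one.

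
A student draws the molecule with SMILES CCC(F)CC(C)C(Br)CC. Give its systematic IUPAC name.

The longest carbon chain is 8 atoms: the parent is octane.
Number the chain so that the substituent locant set {3,4,6} is lower than {3,5,6} at the first point of difference.
That gives a bromo group at C-3; a fluoro group at C-6; a methyl group at C-4.
Prefixes are listed alphabetically: bromo, fluoro, methyl.
The name is 3-bromo-6-fluoro-4-methyloctane.

3-bromo-6-fluoro-4-methyloctane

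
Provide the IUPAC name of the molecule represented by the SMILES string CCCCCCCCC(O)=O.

nonanoic acid

Counting along the main chain through the –COOH group gives 9 carbons: the parent is nonane.
The highest-priority functional group is a carboxylic acid (terminal –COOH), so the name ends in -oic acid.
Number the chain so that the carboxylic acid carbon is C-1 by definition.
Putting it together: nonanoic acid.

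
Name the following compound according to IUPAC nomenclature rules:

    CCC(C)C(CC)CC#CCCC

7-ethyl-8-methyldec-4-yne

The longest chain bearing the multiple bond is 10 carbons long (decane).
There is one C≡C triple bond, indicated by the ending -yne.
Number the chain so that numbering from this end puts the triple bond at C-4 rather than C-6.
This places the triple bond between C-4 and C-5; an ethyl group at C-7; a methyl group at C-8.
Substituent prefixes are cited in alphabetical order (multiplying prefixes like di-/tri- are ignored for ordering).
Putting it together: 7-ethyl-8-methyldec-4-yne.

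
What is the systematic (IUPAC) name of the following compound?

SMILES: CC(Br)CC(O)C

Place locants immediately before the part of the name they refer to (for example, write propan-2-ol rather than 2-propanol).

4-bromopentan-2-ol

The longest chain bearing the –OH group is 5 carbons long (pentane).
The principal characteristic group is an alcohol (–OH), named with the suffix -ol.
Choose the numbering such that numbering from this end puts the hydroxyl group at C-2 rather than C-4.
With this numbering: the hydroxyl at C-2; a bromo group at C-4.
Putting it together: 4-bromopentan-2-ol.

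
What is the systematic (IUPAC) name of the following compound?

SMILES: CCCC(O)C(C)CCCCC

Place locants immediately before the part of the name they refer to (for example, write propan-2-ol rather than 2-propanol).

5-methyldecan-4-ol

The longest carbon chain that includes the –OH group has 10 carbons, so the parent hydride is decane.
An alcohol (–OH) is the principal characteristic group, giving the suffix -ol.
The numbering direction is chosen so that numbering from this end puts the hydroxyl group at C-4 rather than C-7.
This places the hydroxyl at C-4; a methyl group at C-5.
Assembling the pieces gives 5-methyldecan-4-ol.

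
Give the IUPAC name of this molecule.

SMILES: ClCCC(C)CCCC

The longest carbon chain is 7 atoms: the parent is heptane.
Number the chain so that the substituent locant set {1,3} is lower than {5,7} at the first point of difference.
This places a chloro group at C-1; a methyl group at C-3.
Substituent prefixes are cited in alphabetical order (multiplying prefixes like di-/tri- are ignored for ordering).
The name is 1-chloro-3-methylheptane.

1-chloro-3-methylheptane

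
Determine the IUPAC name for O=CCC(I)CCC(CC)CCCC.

The longest carbon chain that includes the –CHO group has 10 carbons, so the parent hydride is decane.
An aldehyde (terminal –CHO) is the principal characteristic group, giving the suffix -al.
The numbering direction is chosen so that the aldehyde carbon is C-1 by definition.
This places an ethyl group at C-6; an iodo group at C-3.
Prefixes are listed alphabetically: ethyl, iodo.
The name is 6-ethyl-3-iododecanal.

6-ethyl-3-iododecanal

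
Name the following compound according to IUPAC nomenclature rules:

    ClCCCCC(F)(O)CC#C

8-chloro-4-fluorooct-1-yn-4-ol

The longest chain bearing the –OH group and the multiple bond is 8 carbons long (octane).
An alcohol (–OH) is the principal characteristic group, giving the suffix -ol.
A C≡C triple bond in the chain gives the infix -yne-.
Choose the numbering such that numbering from this end puts the hydroxyl group at C-4 rather than C-5.
This places the hydroxyl at C-4; the triple bond between C-1 and C-2; a chloro group at C-8; a fluoro group at C-4.
Prefixes are listed alphabetically: chloro, fluoro.
Putting it together: 8-chloro-4-fluorooct-1-yn-4-ol.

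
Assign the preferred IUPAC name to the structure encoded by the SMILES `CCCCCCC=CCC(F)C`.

2-fluoroundec-4-ene

The longest carbon chain that includes the multiple bond has 11 carbons, so the parent hydride is undecane.
The chain contains a C=C double bond, so the unsaturation ending is -ene.
The numbering direction is chosen so that numbering from this end puts the double bond at C-4 rather than C-7.
This places the double bond between C-4 and C-5; a fluoro group at C-2.
Assembling the pieces gives 2-fluoroundec-4-ene.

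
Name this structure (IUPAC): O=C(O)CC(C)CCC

The longest carbon chain that includes the –COOH group has 6 carbons, so the parent hydride is hexane.
The highest-priority functional group is a carboxylic acid (terminal –COOH), so the name ends in -oic acid.
Choose the numbering such that the carboxylic acid carbon is C-1 by definition.
With this numbering: a methyl group at C-3.
Assembling the pieces gives 3-methylhexanoic acid.

3-methylhexanoic acid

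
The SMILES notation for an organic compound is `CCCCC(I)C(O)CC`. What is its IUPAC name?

4-iodooctan-3-ol

Counting along the main chain through the –OH group gives 8 carbons: the parent is octane.
The highest-priority functional group is an alcohol (–OH), so the name ends in -ol.
The numbering direction is chosen so that numbering from this end puts the hydroxyl group at C-3 rather than C-6.
This places the hydroxyl at C-3; an iodo group at C-4.
Putting it together: 4-iodooctan-3-ol.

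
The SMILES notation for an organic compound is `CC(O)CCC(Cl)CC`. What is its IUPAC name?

5-chloroheptan-2-ol

The longest chain bearing the –OH group is 7 carbons long (heptane).
An alcohol (–OH) is the principal characteristic group, giving the suffix -ol.
Number the chain so that numbering from this end puts the hydroxyl group at C-2 rather than C-6.
That gives the hydroxyl at C-2; a chloro group at C-5.
Assembling the pieces gives 5-chloroheptan-2-ol.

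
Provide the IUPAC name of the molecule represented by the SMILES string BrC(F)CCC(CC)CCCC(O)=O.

The longest carbon chain that includes the –COOH group has 8 carbons, so the parent hydride is octane.
A carboxylic acid (terminal –COOH) is the principal characteristic group, giving the suffix -oic acid.
The numbering direction is chosen so that the carboxylic acid carbon is C-1 by definition.
This places a bromo group at C-8; an ethyl group at C-5; a fluoro group at C-8.
The substituents are ordered alphabetically, ignoring any di-/tri- multipliers.
Assembling the pieces gives 8-bromo-5-ethyl-8-fluorooctanoic acid.

8-bromo-5-ethyl-8-fluorooctanoic acid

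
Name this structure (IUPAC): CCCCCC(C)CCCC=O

The longest carbon chain that includes the –CHO group has 10 carbons, so the parent hydride is decane.
The principal characteristic group is an aldehyde (terminal –CHO), named with the suffix -al.
The numbering direction is chosen so that the aldehyde carbon is C-1 by definition.
This places a methyl group at C-5.
The name is 5-methyldecanal.

5-methyldecanal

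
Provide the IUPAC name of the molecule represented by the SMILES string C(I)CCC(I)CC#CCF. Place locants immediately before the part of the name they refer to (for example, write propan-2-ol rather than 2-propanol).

The longest carbon chain that includes the multiple bond has 8 carbons, so the parent hydride is octane.
The chain contains a C≡C triple bond, so the unsaturation ending is -yne.
The numbering direction is chosen so that numbering from this end puts the triple bond at C-2 rather than C-6.
That gives the triple bond between C-2 and C-3; a fluoro group at C-1; iodo groups at C-5 and C-8.
Prefixes are listed alphabetically: fluoro, iodo.
The name is 1-fluoro-5,8-diiodooct-2-yne.

1-fluoro-5,8-diiodooct-2-yne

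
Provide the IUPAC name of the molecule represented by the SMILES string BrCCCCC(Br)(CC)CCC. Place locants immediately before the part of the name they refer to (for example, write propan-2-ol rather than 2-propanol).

1,5-dibromo-5-ethyloctane

The longest continuous carbon chain has 8 atoms, so the parent hydride is octane.
Choose the numbering such that the substituent locant set {1,5,5} is lower than {4,4,8} at the first point of difference.
With this numbering: bromo groups at C-1 and C-5; an ethyl group at C-5.
Prefixes are listed alphabetically: bromo, ethyl.
The name is 1,5-dibromo-5-ethyloctane.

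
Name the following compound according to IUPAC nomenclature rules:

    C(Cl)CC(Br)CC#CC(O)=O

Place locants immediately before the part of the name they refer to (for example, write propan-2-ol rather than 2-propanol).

5-bromo-7-chlorohept-2-ynoic acid

Counting along the main chain through the –COOH group and the multiple bond gives 7 carbons: the parent is heptane.
The highest-priority functional group is a carboxylic acid (terminal –COOH), so the name ends in -oic acid.
There is one C≡C triple bond, indicated by the ending -yne.
Number the chain so that the carboxylic acid carbon is C-1 by definition.
That gives the triple bond between C-2 and C-3; a bromo group at C-5; a chloro group at C-7.
The substituents are ordered alphabetically, ignoring any di-/tri- multipliers.
Putting it together: 5-bromo-7-chlorohept-2-ynoic acid.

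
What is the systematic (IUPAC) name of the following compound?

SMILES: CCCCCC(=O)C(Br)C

The longest carbon chain that includes the carbonyl has 8 carbons, so the parent hydride is octane.
The principal characteristic group is a ketone (C=O on an internal carbon), named with the suffix -one.
Number the chain so that numbering from this end puts the carbonyl group at C-3 rather than C-6.
That gives the carbonyl at C-3; a bromo group at C-2.
The name is 2-bromooctan-3-one.

2-bromooctan-3-one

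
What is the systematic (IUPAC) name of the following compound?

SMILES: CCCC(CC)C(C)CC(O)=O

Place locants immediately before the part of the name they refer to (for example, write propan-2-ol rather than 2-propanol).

4-ethyl-3-methylheptanoic acid

Counting along the main chain through the –COOH group gives 7 carbons: the parent is heptane.
A carboxylic acid (terminal –COOH) is the principal characteristic group, giving the suffix -oic acid.
Choose the numbering such that the carboxylic acid carbon is C-1 by definition.
With this numbering: an ethyl group at C-4; a methyl group at C-3.
Substituent prefixes are cited in alphabetical order (multiplying prefixes like di-/tri- are ignored for ordering).
The name is 4-ethyl-3-methylheptanoic acid.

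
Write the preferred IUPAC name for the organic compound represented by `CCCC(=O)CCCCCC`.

The longest chain bearing the carbonyl is 10 carbons long (decane).
The highest-priority functional group is a ketone (C=O on an internal carbon), so the name ends in -one.
Choose the numbering such that numbering from this end puts the carbonyl group at C-4 rather than C-7.
With this numbering: the carbonyl at C-4.
Putting it together: decan-4-one.

decan-4-one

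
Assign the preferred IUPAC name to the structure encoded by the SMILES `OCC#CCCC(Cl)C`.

Counting along the main chain through the –OH group and the multiple bond gives 7 carbons: the parent is heptane.
The highest-priority functional group is an alcohol (–OH), so the name ends in -ol.
A C≡C triple bond in the chain gives the infix -yne-.
Number the chain so that numbering from this end puts the hydroxyl group at C-1 rather than C-7.
That gives the hydroxyl at C-1; the triple bond between C-2 and C-3; a chloro group at C-6.
Putting it together: 6-chlorohept-2-yn-1-ol.

6-chlorohept-2-yn-1-ol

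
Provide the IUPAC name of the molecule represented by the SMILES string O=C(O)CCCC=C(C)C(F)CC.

The longest carbon chain that includes the –COOH group and the multiple bond has 9 carbons, so the parent hydride is nonane.
The highest-priority functional group is a carboxylic acid (terminal –COOH), so the name ends in -oic acid.
The chain contains a C=C double bond, so the unsaturation ending is -ene.
The numbering direction is chosen so that the carboxylic acid carbon is C-1 by definition.
That gives the double bond between C-5 and C-6; a fluoro group at C-7; a methyl group at C-6.
Substituent prefixes are cited in alphabetical order (multiplying prefixes like di-/tri- are ignored for ordering).
Assembling the pieces gives 7-fluoro-6-methylnon-5-enoic acid.

7-fluoro-6-methylnon-5-enoic acid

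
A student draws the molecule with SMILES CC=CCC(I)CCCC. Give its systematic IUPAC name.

The longest carbon chain that includes the multiple bond has 9 carbons, so the parent hydride is nonane.
There is one C=C double bond, indicated by the ending -ene.
Number the chain so that numbering from this end puts the double bond at C-2 rather than C-7.
This places the double bond between C-2 and C-3; an iodo group at C-5.
Assembling the pieces gives 5-iodonon-2-ene.

5-iodonon-2-ene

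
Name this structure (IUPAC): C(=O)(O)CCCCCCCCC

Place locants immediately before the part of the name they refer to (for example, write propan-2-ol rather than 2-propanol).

The longest chain bearing the –COOH group is 10 carbons long (decane).
A carboxylic acid (terminal –COOH) is the principal characteristic group, giving the suffix -oic acid.
The numbering direction is chosen so that the carboxylic acid carbon is C-1 by definition.
The name is decanoic acid.

decanoic acid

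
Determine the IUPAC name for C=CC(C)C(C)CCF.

6-fluoro-3,4-dimethylhex-1-ene

The longest carbon chain that includes the multiple bond has 6 carbons, so the parent hydride is hexane.
The chain contains a C=C double bond, so the unsaturation ending is -ene.
Choose the numbering such that numbering from this end puts the double bond at C-1 rather than C-5.
This places the double bond between C-1 and C-2; a fluoro group at C-6; methyl groups at C-3 and C-4.
The substituents are ordered alphabetically, ignoring any di-/tri- multipliers.
The name is 6-fluoro-3,4-dimethylhex-1-ene.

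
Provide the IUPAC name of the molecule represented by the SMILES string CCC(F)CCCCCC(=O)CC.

9-fluoroundecan-3-one

The longest chain bearing the carbonyl is 11 carbons long (undecane).
The principal characteristic group is a ketone (C=O on an internal carbon), named with the suffix -one.
Number the chain so that numbering from this end puts the carbonyl group at C-3 rather than C-9.
That gives the carbonyl at C-3; a fluoro group at C-9.
Putting it together: 9-fluoroundecan-3-one.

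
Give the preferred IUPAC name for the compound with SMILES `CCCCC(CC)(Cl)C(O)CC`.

4-chloro-4-ethyloctan-3-ol

The longest carbon chain that includes the –OH group has 8 carbons, so the parent hydride is octane.
An alcohol (–OH) is the principal characteristic group, giving the suffix -ol.
The numbering direction is chosen so that numbering from this end puts the hydroxyl group at C-3 rather than C-6.
That gives the hydroxyl at C-3; a chloro group at C-4; an ethyl group at C-4.
Prefixes are listed alphabetically: chloro, ethyl.
The name is 4-chloro-4-ethyloctan-3-ol.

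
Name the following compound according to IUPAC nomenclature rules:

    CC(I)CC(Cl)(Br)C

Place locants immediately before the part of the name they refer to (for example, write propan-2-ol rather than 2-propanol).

2-bromo-2-chloro-4-iodopentane

The parent chain contains 5 carbons (pentane).
Choose the numbering such that the substituent locant set {2,2,4} is lower than {2,4,4} at the first point of difference.
That gives a bromo group at C-2; a chloro group at C-2; an iodo group at C-4.
The substituents are ordered alphabetically, ignoring any di-/tri- multipliers.
Assembling the pieces gives 2-bromo-2-chloro-4-iodopentane.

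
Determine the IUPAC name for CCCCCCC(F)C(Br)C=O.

The longest chain bearing the –CHO group is 9 carbons long (nonane).
An aldehyde (terminal –CHO) is the principal characteristic group, giving the suffix -al.
Number the chain so that the aldehyde carbon is C-1 by definition.
That gives a bromo group at C-2; a fluoro group at C-3.
Prefixes are listed alphabetically: bromo, fluoro.
Putting it together: 2-bromo-3-fluorononanal.

2-bromo-3-fluorononanal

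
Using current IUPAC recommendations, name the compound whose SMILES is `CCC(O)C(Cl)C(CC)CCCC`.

Counting along the main chain through the –OH group gives 9 carbons: the parent is nonane.
An alcohol (–OH) is the principal characteristic group, giving the suffix -ol.
The numbering direction is chosen so that numbering from this end puts the hydroxyl group at C-3 rather than C-7.
This places the hydroxyl at C-3; a chloro group at C-4; an ethyl group at C-5.
Prefixes are listed alphabetically: chloro, ethyl.
The name is 4-chloro-5-ethylnonan-3-ol.

4-chloro-5-ethylnonan-3-ol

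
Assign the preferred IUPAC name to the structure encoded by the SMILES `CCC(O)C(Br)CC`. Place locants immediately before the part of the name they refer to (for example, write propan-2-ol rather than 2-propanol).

The longest chain bearing the –OH group is 6 carbons long (hexane).
The highest-priority functional group is an alcohol (–OH), so the name ends in -ol.
The numbering direction is chosen so that numbering from this end puts the hydroxyl group at C-3 rather than C-4.
With this numbering: the hydroxyl at C-3; a bromo group at C-4.
Assembling the pieces gives 4-bromohexan-3-ol.

4-bromohexan-3-ol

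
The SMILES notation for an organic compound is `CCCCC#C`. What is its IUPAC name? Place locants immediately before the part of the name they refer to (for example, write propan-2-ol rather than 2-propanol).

hex-1-yne

The longest carbon chain that includes the multiple bond has 6 carbons, so the parent hydride is hexane.
The chain contains a C≡C triple bond, so the unsaturation ending is -yne.
The numbering direction is chosen so that numbering from this end puts the triple bond at C-1 rather than C-5.
With this numbering: the triple bond between C-1 and C-2.
Assembling the pieces gives hex-1-yne.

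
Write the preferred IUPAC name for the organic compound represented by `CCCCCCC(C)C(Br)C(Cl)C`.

3-bromo-2-chloro-4-methyldecane

The parent chain contains 10 carbons (decane).
The numbering direction is chosen so that the substituent locant set {2,3,4} is lower than {7,8,9} at the first point of difference.
That gives a bromo group at C-3; a chloro group at C-2; a methyl group at C-4.
Substituent prefixes are cited in alphabetical order (multiplying prefixes like di-/tri- are ignored for ordering).
Putting it together: 3-bromo-2-chloro-4-methyldecane.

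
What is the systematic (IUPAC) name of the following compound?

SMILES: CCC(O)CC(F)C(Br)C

6-bromo-5-fluoroheptan-3-ol

The longest carbon chain that includes the –OH group has 7 carbons, so the parent hydride is heptane.
The principal characteristic group is an alcohol (–OH), named with the suffix -ol.
The numbering direction is chosen so that numbering from this end puts the hydroxyl group at C-3 rather than C-5.
That gives the hydroxyl at C-3; a bromo group at C-6; a fluoro group at C-5.
Substituent prefixes are cited in alphabetical order (multiplying prefixes like di-/tri- are ignored for ordering).
Putting it together: 6-bromo-5-fluoroheptan-3-ol.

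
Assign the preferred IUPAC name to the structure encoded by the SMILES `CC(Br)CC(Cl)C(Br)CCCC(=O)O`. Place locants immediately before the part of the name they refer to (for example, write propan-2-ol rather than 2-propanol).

Counting along the main chain through the –COOH group gives 9 carbons: the parent is nonane.
The principal characteristic group is a carboxylic acid (terminal –COOH), named with the suffix -oic acid.
Number the chain so that the carboxylic acid carbon is C-1 by definition.
With this numbering: bromo groups at C-5 and C-8; a chloro group at C-6.
The substituents are ordered alphabetically, ignoring any di-/tri- multipliers.
Assembling the pieces gives 5,8-dibromo-6-chlorononanoic acid.

5,8-dibromo-6-chlorononanoic acid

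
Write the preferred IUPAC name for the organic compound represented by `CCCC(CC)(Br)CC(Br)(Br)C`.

2,2,4-tribromo-4-ethylheptane

The parent chain contains 7 carbons (heptane).
Number the chain so that the substituent locant set {2,2,4,4} is lower than {4,4,6,6} at the first point of difference.
This places bromo groups at C-2 (×2) and C-4; an ethyl group at C-4.
Substituent prefixes are cited in alphabetical order (multiplying prefixes like di-/tri- are ignored for ordering).
The name is 2,2,4-tribromo-4-ethylheptane.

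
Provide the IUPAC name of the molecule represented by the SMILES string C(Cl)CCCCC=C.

7-chlorohept-1-ene

The longest carbon chain that includes the multiple bond has 7 carbons, so the parent hydride is heptane.
A C=C double bond in the chain gives the infix -ene-.
Number the chain so that numbering from this end puts the double bond at C-1 rather than C-6.
With this numbering: the double bond between C-1 and C-2; a chloro group at C-7.
Putting it together: 7-chlorohept-1-ene.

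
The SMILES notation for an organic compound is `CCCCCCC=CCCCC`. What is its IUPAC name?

dodec-5-ene

Counting along the main chain through the multiple bond gives 12 carbons: the parent is dodecane.
The chain contains a C=C double bond, so the unsaturation ending is -ene.
Number the chain so that numbering from this end puts the double bond at C-5 rather than C-7.
With this numbering: the double bond between C-5 and C-6.
The name is dodec-5-ene.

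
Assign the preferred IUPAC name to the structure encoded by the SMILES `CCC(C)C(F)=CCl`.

1-chloro-2-fluoro-3-methylpent-1-ene

The longest chain bearing the multiple bond is 5 carbons long (pentane).
A C=C double bond in the chain gives the infix -ene-.
Choose the numbering such that numbering from this end puts the double bond at C-1 rather than C-4.
This places the double bond between C-1 and C-2; a chloro group at C-1; a fluoro group at C-2; a methyl group at C-3.
Substituent prefixes are cited in alphabetical order (multiplying prefixes like di-/tri- are ignored for ordering).
Assembling the pieces gives 1-chloro-2-fluoro-3-methylpent-1-ene.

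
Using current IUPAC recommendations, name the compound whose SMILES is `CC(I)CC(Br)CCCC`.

The parent chain contains 8 carbons (octane).
The numbering direction is chosen so that the substituent locant set {2,4} is lower than {5,7} at the first point of difference.
This places a bromo group at C-4; an iodo group at C-2.
The substituents are ordered alphabetically, ignoring any di-/tri- multipliers.
Assembling the pieces gives 4-bromo-2-iodooctane.

4-bromo-2-iodooctane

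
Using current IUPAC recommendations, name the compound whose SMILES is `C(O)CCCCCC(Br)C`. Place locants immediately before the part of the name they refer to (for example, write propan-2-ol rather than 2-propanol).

7-bromooctan-1-ol

The longest carbon chain that includes the –OH group has 8 carbons, so the parent hydride is octane.
The principal characteristic group is an alcohol (–OH), named with the suffix -ol.
The numbering direction is chosen so that numbering from this end puts the hydroxyl group at C-1 rather than C-8.
With this numbering: the hydroxyl at C-1; a bromo group at C-7.
Putting it together: 7-bromooctan-1-ol.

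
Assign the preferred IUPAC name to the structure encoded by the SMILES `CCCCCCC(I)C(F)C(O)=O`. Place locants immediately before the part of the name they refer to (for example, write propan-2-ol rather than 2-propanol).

2-fluoro-3-iodononanoic acid

Counting along the main chain through the –COOH group gives 9 carbons: the parent is nonane.
A carboxylic acid (terminal –COOH) is the principal characteristic group, giving the suffix -oic acid.
Number the chain so that the carboxylic acid carbon is C-1 by definition.
That gives a fluoro group at C-2; an iodo group at C-3.
Prefixes are listed alphabetically: fluoro, iodo.
The name is 2-fluoro-3-iodononanoic acid.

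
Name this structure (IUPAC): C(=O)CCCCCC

heptanal

The longest chain bearing the –CHO group is 7 carbons long (heptane).
The highest-priority functional group is an aldehyde (terminal –CHO), so the name ends in -al.
The numbering direction is chosen so that the aldehyde carbon is C-1 by definition.
Assembling the pieces gives heptanal.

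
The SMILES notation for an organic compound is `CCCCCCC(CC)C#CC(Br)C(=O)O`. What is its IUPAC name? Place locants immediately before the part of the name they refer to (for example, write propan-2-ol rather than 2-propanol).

The longest carbon chain that includes the –COOH group and the multiple bond has 11 carbons, so the parent hydride is undecane.
The principal characteristic group is a carboxylic acid (terminal –COOH), named with the suffix -oic acid.
A C≡C triple bond in the chain gives the infix -yne-.
Choose the numbering such that the carboxylic acid carbon is C-1 by definition.
With this numbering: the triple bond between C-3 and C-4; a bromo group at C-2; an ethyl group at C-5.
Substituent prefixes are cited in alphabetical order (multiplying prefixes like di-/tri- are ignored for ordering).
Assembling the pieces gives 2-bromo-5-ethylundec-3-ynoic acid.

2-bromo-5-ethylundec-3-ynoic acid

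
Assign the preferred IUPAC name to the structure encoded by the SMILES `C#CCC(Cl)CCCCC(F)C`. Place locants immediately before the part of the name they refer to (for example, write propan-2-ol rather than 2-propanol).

The longest carbon chain that includes the multiple bond has 10 carbons, so the parent hydride is decane.
A C≡C triple bond in the chain gives the infix -yne-.
Number the chain so that numbering from this end puts the triple bond at C-1 rather than C-9.
This places the triple bond between C-1 and C-2; a chloro group at C-4; a fluoro group at C-9.
Prefixes are listed alphabetically: chloro, fluoro.
Assembling the pieces gives 4-chloro-9-fluorodec-1-yne.

4-chloro-9-fluorodec-1-yne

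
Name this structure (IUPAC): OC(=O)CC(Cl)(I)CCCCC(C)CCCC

3-chloro-3-iodo-8-methyldodecanoic acid

Counting along the main chain through the –COOH group gives 12 carbons: the parent is dodecane.
The highest-priority functional group is a carboxylic acid (terminal –COOH), so the name ends in -oic acid.
Number the chain so that the carboxylic acid carbon is C-1 by definition.
This places a chloro group at C-3; an iodo group at C-3; a methyl group at C-8.
Substituent prefixes are cited in alphabetical order (multiplying prefixes like di-/tri- are ignored for ordering).
Putting it together: 3-chloro-3-iodo-8-methyldodecanoic acid.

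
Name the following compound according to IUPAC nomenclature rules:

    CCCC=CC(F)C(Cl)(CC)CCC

The longest chain bearing the multiple bond is 10 carbons long (decane).
A C=C double bond in the chain gives the infix -ene-.
The numbering direction is chosen so that numbering from this end puts the double bond at C-4 rather than C-6.
This places the double bond between C-4 and C-5; a chloro group at C-7; an ethyl group at C-7; a fluoro group at C-6.
The substituents are ordered alphabetically, ignoring any di-/tri- multipliers.
Putting it together: 7-chloro-7-ethyl-6-fluorodec-4-ene.

7-chloro-7-ethyl-6-fluorodec-4-ene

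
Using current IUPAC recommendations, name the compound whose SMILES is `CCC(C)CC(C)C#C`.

3,5-dimethylhept-1-yne

The longest carbon chain that includes the multiple bond has 7 carbons, so the parent hydride is heptane.
A C≡C triple bond in the chain gives the infix -yne-.
The numbering direction is chosen so that numbering from this end puts the triple bond at C-1 rather than C-6.
That gives the triple bond between C-1 and C-2; methyl groups at C-3 and C-5.
Putting it together: 3,5-dimethylhept-1-yne.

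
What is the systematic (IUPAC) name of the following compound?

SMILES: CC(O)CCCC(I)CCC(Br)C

The longest carbon chain that includes the –OH group has 10 carbons, so the parent hydride is decane.
The principal characteristic group is an alcohol (–OH), named with the suffix -ol.
The numbering direction is chosen so that numbering from this end puts the hydroxyl group at C-2 rather than C-9.
This places the hydroxyl at C-2; a bromo group at C-9; an iodo group at C-6.
The substituents are ordered alphabetically, ignoring any di-/tri- multipliers.
Putting it together: 9-bromo-6-iododecan-2-ol.

9-bromo-6-iododecan-2-ol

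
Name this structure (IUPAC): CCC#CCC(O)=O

The longest chain bearing the –COOH group and the multiple bond is 6 carbons long (hexane).
A carboxylic acid (terminal –COOH) is the principal characteristic group, giving the suffix -oic acid.
There is one C≡C triple bond, indicated by the ending -yne.
Choose the numbering such that the carboxylic acid carbon is C-1 by definition.
This places the triple bond between C-3 and C-4.
The name is hex-3-ynoic acid.

hex-3-ynoic acid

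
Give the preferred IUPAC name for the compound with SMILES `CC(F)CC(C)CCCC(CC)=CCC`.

The longest carbon chain that includes the multiple bond has 11 carbons, so the parent hydride is undecane.
There is one C=C double bond, indicated by the ending -ene.
Choose the numbering such that numbering from this end puts the double bond at C-3 rather than C-8.
With this numbering: the double bond between C-3 and C-4; an ethyl group at C-4; a fluoro group at C-10; a methyl group at C-8.
Prefixes are listed alphabetically: ethyl, fluoro, methyl.
Putting it together: 4-ethyl-10-fluoro-8-methylundec-3-ene.

4-ethyl-10-fluoro-8-methylundec-3-ene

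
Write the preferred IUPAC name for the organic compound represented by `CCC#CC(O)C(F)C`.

The longest carbon chain that includes the –OH group and the multiple bond has 7 carbons, so the parent hydride is heptane.
An alcohol (–OH) is the principal characteristic group, giving the suffix -ol.
The chain contains a C≡C triple bond, so the unsaturation ending is -yne.
Number the chain so that numbering from this end puts the hydroxyl group at C-3 rather than C-5.
This places the hydroxyl at C-3; the triple bond between C-4 and C-5; a fluoro group at C-2.
The name is 2-fluorohept-4-yn-3-ol.

2-fluorohept-4-yn-3-ol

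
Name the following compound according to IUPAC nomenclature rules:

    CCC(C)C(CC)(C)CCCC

The parent chain contains 8 carbons (octane).
Choose the numbering such that the substituent locant set {3,4,4} is lower than {5,5,6} at the first point of difference.
This places an ethyl group at C-4; methyl groups at C-3 and C-4.
Substituent prefixes are cited in alphabetical order (multiplying prefixes like di-/tri- are ignored for ordering).
The name is 4-ethyl-3,4-dimethyloctane.

4-ethyl-3,4-dimethyloctane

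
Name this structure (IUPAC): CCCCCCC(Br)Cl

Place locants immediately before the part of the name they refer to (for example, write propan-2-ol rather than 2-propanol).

The longest carbon chain is 7 atoms: the parent is heptane.
Number the chain so that the substituent locant set {1,1} is lower than {7,7} at the first point of difference.
This places a bromo group at C-1; a chloro group at C-1.
The substituents are ordered alphabetically, ignoring any di-/tri- multipliers.
The name is 1-bromo-1-chloroheptane.

1-bromo-1-chloroheptane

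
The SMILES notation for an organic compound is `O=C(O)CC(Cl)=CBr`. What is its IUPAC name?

The longest carbon chain that includes the –COOH group and the multiple bond has 4 carbons, so the parent hydride is butane.
The principal characteristic group is a carboxylic acid (terminal –COOH), named with the suffix -oic acid.
The chain contains a C=C double bond, so the unsaturation ending is -ene.
Choose the numbering such that the carboxylic acid carbon is C-1 by definition.
This places the double bond between C-3 and C-4; a bromo group at C-4; a chloro group at C-3.
The substituents are ordered alphabetically, ignoring any di-/tri- multipliers.
The name is 4-bromo-3-chlorobut-3-enoic acid.

4-bromo-3-chlorobut-3-enoic acid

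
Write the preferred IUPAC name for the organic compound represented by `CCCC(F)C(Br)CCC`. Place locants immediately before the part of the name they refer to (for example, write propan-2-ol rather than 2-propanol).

4-bromo-5-fluorooctane

The parent chain contains 8 carbons (octane).
Number the chain so that the locant sets are identical either way, so the alphabetically earlier bromo substituent takes the lower locant (4 rather than 5).
With this numbering: a bromo group at C-4; a fluoro group at C-5.
Prefixes are listed alphabetically: bromo, fluoro.
The name is 4-bromo-5-fluorooctane.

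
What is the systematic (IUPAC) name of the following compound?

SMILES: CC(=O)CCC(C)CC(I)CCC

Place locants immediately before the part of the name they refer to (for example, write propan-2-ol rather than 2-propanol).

7-iodo-5-methyldecan-2-one

Counting along the main chain through the carbonyl gives 10 carbons: the parent is decane.
The principal characteristic group is a ketone (C=O on an internal carbon), named with the suffix -one.
Number the chain so that numbering from this end puts the carbonyl group at C-2 rather than C-9.
That gives the carbonyl at C-2; an iodo group at C-7; a methyl group at C-5.
Prefixes are listed alphabetically: iodo, methyl.
The name is 7-iodo-5-methyldecan-2-one.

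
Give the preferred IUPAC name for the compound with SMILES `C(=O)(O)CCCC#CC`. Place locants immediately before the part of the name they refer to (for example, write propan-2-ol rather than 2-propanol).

hept-5-ynoic acid

The longest chain bearing the –COOH group and the multiple bond is 7 carbons long (heptane).
The principal characteristic group is a carboxylic acid (terminal –COOH), named with the suffix -oic acid.
The chain contains a C≡C triple bond, so the unsaturation ending is -yne.
Number the chain so that the carboxylic acid carbon is C-1 by definition.
This places the triple bond between C-5 and C-6.
The name is hept-5-ynoic acid.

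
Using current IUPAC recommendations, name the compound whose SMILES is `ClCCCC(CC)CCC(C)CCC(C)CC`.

The longest continuous carbon chain has 12 atoms, so the parent hydride is dodecane.
The numbering direction is chosen so that the substituent locant set {1,4,7,10} is lower than {3,6,9,12} at the first point of difference.
That gives a chloro group at C-1; an ethyl group at C-4; methyl groups at C-7 and C-10.
The substituents are ordered alphabetically, ignoring any di-/tri- multipliers.
Putting it together: 1-chloro-4-ethyl-7,10-dimethyldodecane.

1-chloro-4-ethyl-7,10-dimethyldodecane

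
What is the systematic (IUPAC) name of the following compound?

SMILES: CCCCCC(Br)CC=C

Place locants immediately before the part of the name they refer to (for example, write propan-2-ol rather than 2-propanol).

4-bromonon-1-ene

Counting along the main chain through the multiple bond gives 9 carbons: the parent is nonane.
There is one C=C double bond, indicated by the ending -ene.
Choose the numbering such that numbering from this end puts the double bond at C-1 rather than C-8.
This places the double bond between C-1 and C-2; a bromo group at C-4.
Assembling the pieces gives 4-bromonon-1-ene.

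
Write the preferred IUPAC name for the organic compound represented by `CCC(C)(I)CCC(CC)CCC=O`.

Counting along the main chain through the –CHO group gives 9 carbons: the parent is nonane.
The highest-priority functional group is an aldehyde (terminal –CHO), so the name ends in -al.
Number the chain so that the aldehyde carbon is C-1 by definition.
That gives an ethyl group at C-4; an iodo group at C-7; a methyl group at C-7.
Prefixes are listed alphabetically: ethyl, iodo, methyl.
Putting it together: 4-ethyl-7-iodo-7-methylnonanal.

4-ethyl-7-iodo-7-methylnonanal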